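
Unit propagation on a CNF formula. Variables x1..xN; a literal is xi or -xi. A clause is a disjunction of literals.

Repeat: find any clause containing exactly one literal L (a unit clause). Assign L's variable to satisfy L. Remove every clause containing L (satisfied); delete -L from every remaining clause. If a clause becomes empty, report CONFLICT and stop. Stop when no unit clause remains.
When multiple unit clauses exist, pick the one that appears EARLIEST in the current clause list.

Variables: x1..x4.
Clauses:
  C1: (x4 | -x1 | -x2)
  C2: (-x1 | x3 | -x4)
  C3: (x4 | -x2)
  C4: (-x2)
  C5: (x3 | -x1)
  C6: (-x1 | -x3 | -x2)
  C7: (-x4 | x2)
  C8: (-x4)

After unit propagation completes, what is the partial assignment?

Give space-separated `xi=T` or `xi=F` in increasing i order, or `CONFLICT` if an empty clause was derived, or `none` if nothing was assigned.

Answer: x2=F x4=F

Derivation:
unit clause [-2] forces x2=F; simplify:
  drop 2 from [-4, 2] -> [-4]
  satisfied 4 clause(s); 4 remain; assigned so far: [2]
unit clause [-4] forces x4=F; simplify:
  satisfied 3 clause(s); 1 remain; assigned so far: [2, 4]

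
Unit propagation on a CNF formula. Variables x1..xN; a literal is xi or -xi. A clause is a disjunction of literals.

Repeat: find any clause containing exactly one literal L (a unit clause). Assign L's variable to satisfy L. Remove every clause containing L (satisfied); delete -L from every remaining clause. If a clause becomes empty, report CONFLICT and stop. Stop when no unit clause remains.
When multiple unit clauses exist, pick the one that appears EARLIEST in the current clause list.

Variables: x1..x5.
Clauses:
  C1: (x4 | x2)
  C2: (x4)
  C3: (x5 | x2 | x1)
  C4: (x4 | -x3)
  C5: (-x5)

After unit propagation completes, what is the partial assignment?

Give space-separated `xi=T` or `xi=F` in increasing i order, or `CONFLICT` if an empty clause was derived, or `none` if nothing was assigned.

unit clause [4] forces x4=T; simplify:
  satisfied 3 clause(s); 2 remain; assigned so far: [4]
unit clause [-5] forces x5=F; simplify:
  drop 5 from [5, 2, 1] -> [2, 1]
  satisfied 1 clause(s); 1 remain; assigned so far: [4, 5]

Answer: x4=T x5=F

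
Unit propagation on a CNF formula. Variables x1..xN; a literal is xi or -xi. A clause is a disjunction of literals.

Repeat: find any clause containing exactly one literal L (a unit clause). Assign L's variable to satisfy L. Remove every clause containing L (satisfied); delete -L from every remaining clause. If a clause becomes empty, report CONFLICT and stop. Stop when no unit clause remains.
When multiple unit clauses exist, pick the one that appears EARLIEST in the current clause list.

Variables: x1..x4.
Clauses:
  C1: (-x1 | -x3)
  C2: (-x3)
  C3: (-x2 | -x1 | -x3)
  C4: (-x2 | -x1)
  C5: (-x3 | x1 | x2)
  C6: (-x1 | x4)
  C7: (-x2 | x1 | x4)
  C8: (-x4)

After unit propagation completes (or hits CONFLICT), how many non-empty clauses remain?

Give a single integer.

unit clause [-3] forces x3=F; simplify:
  satisfied 4 clause(s); 4 remain; assigned so far: [3]
unit clause [-4] forces x4=F; simplify:
  drop 4 from [-1, 4] -> [-1]
  drop 4 from [-2, 1, 4] -> [-2, 1]
  satisfied 1 clause(s); 3 remain; assigned so far: [3, 4]
unit clause [-1] forces x1=F; simplify:
  drop 1 from [-2, 1] -> [-2]
  satisfied 2 clause(s); 1 remain; assigned so far: [1, 3, 4]
unit clause [-2] forces x2=F; simplify:
  satisfied 1 clause(s); 0 remain; assigned so far: [1, 2, 3, 4]

Answer: 0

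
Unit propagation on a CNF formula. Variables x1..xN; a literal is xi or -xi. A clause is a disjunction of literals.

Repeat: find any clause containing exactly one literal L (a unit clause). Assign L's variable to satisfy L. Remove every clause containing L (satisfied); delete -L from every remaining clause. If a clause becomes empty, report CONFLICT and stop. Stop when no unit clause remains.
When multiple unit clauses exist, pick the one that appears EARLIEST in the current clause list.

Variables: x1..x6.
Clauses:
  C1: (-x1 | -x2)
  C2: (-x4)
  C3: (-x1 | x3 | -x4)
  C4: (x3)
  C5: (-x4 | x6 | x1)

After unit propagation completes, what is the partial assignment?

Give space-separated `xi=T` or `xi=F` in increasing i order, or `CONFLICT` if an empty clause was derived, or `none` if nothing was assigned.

Answer: x3=T x4=F

Derivation:
unit clause [-4] forces x4=F; simplify:
  satisfied 3 clause(s); 2 remain; assigned so far: [4]
unit clause [3] forces x3=T; simplify:
  satisfied 1 clause(s); 1 remain; assigned so far: [3, 4]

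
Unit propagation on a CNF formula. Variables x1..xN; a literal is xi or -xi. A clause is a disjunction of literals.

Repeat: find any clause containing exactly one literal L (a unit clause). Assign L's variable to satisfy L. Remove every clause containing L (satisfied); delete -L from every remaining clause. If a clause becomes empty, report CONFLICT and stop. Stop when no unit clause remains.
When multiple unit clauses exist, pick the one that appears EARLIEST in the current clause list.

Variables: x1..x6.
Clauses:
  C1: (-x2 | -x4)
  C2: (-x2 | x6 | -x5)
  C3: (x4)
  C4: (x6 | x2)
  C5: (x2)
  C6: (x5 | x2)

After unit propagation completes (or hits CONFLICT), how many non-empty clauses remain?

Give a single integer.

unit clause [4] forces x4=T; simplify:
  drop -4 from [-2, -4] -> [-2]
  satisfied 1 clause(s); 5 remain; assigned so far: [4]
unit clause [-2] forces x2=F; simplify:
  drop 2 from [6, 2] -> [6]
  drop 2 from [2] -> [] (empty!)
  drop 2 from [5, 2] -> [5]
  satisfied 2 clause(s); 3 remain; assigned so far: [2, 4]
CONFLICT (empty clause)

Answer: 2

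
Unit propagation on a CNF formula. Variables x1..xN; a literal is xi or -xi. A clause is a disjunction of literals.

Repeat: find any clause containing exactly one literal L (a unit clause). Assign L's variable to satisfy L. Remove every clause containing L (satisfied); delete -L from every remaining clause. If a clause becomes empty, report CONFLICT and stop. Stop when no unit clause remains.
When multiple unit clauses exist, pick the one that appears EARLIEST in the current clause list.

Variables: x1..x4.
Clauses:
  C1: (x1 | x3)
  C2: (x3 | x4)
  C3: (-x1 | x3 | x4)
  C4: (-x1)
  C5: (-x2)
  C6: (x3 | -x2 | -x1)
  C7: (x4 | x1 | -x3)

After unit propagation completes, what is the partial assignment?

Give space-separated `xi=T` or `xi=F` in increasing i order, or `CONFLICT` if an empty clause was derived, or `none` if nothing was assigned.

Answer: x1=F x2=F x3=T x4=T

Derivation:
unit clause [-1] forces x1=F; simplify:
  drop 1 from [1, 3] -> [3]
  drop 1 from [4, 1, -3] -> [4, -3]
  satisfied 3 clause(s); 4 remain; assigned so far: [1]
unit clause [3] forces x3=T; simplify:
  drop -3 from [4, -3] -> [4]
  satisfied 2 clause(s); 2 remain; assigned so far: [1, 3]
unit clause [-2] forces x2=F; simplify:
  satisfied 1 clause(s); 1 remain; assigned so far: [1, 2, 3]
unit clause [4] forces x4=T; simplify:
  satisfied 1 clause(s); 0 remain; assigned so far: [1, 2, 3, 4]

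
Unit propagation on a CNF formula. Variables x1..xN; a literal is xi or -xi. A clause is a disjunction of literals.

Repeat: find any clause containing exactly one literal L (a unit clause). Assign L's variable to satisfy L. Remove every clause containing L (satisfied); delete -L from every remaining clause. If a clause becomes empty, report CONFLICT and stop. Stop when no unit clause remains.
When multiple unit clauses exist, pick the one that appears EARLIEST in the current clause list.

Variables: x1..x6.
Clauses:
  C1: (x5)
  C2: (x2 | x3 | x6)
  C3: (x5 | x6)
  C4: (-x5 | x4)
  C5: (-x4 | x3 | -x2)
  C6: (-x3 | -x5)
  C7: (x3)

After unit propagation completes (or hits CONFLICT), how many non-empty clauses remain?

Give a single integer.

Answer: 2

Derivation:
unit clause [5] forces x5=T; simplify:
  drop -5 from [-5, 4] -> [4]
  drop -5 from [-3, -5] -> [-3]
  satisfied 2 clause(s); 5 remain; assigned so far: [5]
unit clause [4] forces x4=T; simplify:
  drop -4 from [-4, 3, -2] -> [3, -2]
  satisfied 1 clause(s); 4 remain; assigned so far: [4, 5]
unit clause [-3] forces x3=F; simplify:
  drop 3 from [2, 3, 6] -> [2, 6]
  drop 3 from [3, -2] -> [-2]
  drop 3 from [3] -> [] (empty!)
  satisfied 1 clause(s); 3 remain; assigned so far: [3, 4, 5]
CONFLICT (empty clause)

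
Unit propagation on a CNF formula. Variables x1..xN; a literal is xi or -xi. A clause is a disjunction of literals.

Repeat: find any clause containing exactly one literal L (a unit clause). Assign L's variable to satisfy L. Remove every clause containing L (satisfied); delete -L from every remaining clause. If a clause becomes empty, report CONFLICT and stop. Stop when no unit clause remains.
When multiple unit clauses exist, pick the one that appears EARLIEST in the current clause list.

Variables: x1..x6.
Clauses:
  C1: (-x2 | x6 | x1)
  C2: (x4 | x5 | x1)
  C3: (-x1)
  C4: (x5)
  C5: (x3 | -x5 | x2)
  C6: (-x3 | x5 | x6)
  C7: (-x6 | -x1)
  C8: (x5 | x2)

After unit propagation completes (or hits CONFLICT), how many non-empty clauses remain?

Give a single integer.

Answer: 2

Derivation:
unit clause [-1] forces x1=F; simplify:
  drop 1 from [-2, 6, 1] -> [-2, 6]
  drop 1 from [4, 5, 1] -> [4, 5]
  satisfied 2 clause(s); 6 remain; assigned so far: [1]
unit clause [5] forces x5=T; simplify:
  drop -5 from [3, -5, 2] -> [3, 2]
  satisfied 4 clause(s); 2 remain; assigned so far: [1, 5]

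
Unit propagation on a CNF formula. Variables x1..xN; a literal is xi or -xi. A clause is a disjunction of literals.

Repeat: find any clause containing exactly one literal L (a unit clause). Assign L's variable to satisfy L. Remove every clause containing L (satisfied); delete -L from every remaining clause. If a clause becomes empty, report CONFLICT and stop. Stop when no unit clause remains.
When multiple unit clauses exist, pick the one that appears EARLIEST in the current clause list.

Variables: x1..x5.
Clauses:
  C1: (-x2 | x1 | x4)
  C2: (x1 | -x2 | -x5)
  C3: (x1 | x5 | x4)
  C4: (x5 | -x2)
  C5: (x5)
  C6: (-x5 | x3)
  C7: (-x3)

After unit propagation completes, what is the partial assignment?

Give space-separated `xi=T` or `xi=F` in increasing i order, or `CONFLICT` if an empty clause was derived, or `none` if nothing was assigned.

unit clause [5] forces x5=T; simplify:
  drop -5 from [1, -2, -5] -> [1, -2]
  drop -5 from [-5, 3] -> [3]
  satisfied 3 clause(s); 4 remain; assigned so far: [5]
unit clause [3] forces x3=T; simplify:
  drop -3 from [-3] -> [] (empty!)
  satisfied 1 clause(s); 3 remain; assigned so far: [3, 5]
CONFLICT (empty clause)

Answer: CONFLICT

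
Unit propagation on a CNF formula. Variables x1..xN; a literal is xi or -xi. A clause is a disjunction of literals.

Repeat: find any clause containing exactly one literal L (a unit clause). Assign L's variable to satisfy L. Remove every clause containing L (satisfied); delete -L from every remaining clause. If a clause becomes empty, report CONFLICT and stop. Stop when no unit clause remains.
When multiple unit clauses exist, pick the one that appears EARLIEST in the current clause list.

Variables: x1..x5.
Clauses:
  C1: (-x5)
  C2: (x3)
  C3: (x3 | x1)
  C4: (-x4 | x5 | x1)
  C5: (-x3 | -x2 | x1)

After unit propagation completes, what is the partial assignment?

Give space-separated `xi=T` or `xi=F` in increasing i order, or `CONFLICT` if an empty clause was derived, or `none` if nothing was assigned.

unit clause [-5] forces x5=F; simplify:
  drop 5 from [-4, 5, 1] -> [-4, 1]
  satisfied 1 clause(s); 4 remain; assigned so far: [5]
unit clause [3] forces x3=T; simplify:
  drop -3 from [-3, -2, 1] -> [-2, 1]
  satisfied 2 clause(s); 2 remain; assigned so far: [3, 5]

Answer: x3=T x5=F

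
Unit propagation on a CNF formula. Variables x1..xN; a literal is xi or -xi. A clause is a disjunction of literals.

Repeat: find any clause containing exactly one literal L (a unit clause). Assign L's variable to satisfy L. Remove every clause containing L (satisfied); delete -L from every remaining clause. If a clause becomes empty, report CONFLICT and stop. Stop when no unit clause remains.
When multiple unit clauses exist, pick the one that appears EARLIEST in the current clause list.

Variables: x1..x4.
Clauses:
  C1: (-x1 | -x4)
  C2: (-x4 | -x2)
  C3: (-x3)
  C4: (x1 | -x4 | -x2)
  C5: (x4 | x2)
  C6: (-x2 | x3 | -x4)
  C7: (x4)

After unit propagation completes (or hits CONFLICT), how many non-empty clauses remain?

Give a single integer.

unit clause [-3] forces x3=F; simplify:
  drop 3 from [-2, 3, -4] -> [-2, -4]
  satisfied 1 clause(s); 6 remain; assigned so far: [3]
unit clause [4] forces x4=T; simplify:
  drop -4 from [-1, -4] -> [-1]
  drop -4 from [-4, -2] -> [-2]
  drop -4 from [1, -4, -2] -> [1, -2]
  drop -4 from [-2, -4] -> [-2]
  satisfied 2 clause(s); 4 remain; assigned so far: [3, 4]
unit clause [-1] forces x1=F; simplify:
  drop 1 from [1, -2] -> [-2]
  satisfied 1 clause(s); 3 remain; assigned so far: [1, 3, 4]
unit clause [-2] forces x2=F; simplify:
  satisfied 3 clause(s); 0 remain; assigned so far: [1, 2, 3, 4]

Answer: 0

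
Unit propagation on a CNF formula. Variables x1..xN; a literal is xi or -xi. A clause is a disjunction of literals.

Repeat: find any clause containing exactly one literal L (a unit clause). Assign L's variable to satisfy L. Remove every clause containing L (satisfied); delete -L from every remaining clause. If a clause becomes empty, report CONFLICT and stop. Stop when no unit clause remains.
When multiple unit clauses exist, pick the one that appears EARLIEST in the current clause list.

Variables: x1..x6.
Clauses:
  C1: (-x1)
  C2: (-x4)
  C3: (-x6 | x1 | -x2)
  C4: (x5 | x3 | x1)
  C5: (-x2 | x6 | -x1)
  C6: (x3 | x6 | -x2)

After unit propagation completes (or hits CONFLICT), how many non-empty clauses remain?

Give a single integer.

Answer: 3

Derivation:
unit clause [-1] forces x1=F; simplify:
  drop 1 from [-6, 1, -2] -> [-6, -2]
  drop 1 from [5, 3, 1] -> [5, 3]
  satisfied 2 clause(s); 4 remain; assigned so far: [1]
unit clause [-4] forces x4=F; simplify:
  satisfied 1 clause(s); 3 remain; assigned so far: [1, 4]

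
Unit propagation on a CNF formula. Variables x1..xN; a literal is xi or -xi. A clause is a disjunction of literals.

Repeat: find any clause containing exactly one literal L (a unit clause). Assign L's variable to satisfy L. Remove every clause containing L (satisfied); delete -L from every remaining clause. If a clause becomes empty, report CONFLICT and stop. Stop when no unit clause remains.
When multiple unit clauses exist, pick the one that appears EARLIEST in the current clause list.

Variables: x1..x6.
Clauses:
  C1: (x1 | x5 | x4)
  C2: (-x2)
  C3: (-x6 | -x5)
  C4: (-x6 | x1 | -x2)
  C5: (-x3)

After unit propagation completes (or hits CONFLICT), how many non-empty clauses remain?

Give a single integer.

Answer: 2

Derivation:
unit clause [-2] forces x2=F; simplify:
  satisfied 2 clause(s); 3 remain; assigned so far: [2]
unit clause [-3] forces x3=F; simplify:
  satisfied 1 clause(s); 2 remain; assigned so far: [2, 3]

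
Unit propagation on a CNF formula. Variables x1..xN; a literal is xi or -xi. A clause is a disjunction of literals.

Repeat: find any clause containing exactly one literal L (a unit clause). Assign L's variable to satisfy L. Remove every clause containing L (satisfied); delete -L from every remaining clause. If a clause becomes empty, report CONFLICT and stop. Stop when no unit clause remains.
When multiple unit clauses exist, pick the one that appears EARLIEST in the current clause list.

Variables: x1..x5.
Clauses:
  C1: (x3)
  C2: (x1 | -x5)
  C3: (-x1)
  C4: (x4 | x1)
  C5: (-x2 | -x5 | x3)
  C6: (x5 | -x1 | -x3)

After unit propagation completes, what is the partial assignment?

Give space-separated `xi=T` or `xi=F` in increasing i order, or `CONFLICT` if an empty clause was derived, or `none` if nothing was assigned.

Answer: x1=F x3=T x4=T x5=F

Derivation:
unit clause [3] forces x3=T; simplify:
  drop -3 from [5, -1, -3] -> [5, -1]
  satisfied 2 clause(s); 4 remain; assigned so far: [3]
unit clause [-1] forces x1=F; simplify:
  drop 1 from [1, -5] -> [-5]
  drop 1 from [4, 1] -> [4]
  satisfied 2 clause(s); 2 remain; assigned so far: [1, 3]
unit clause [-5] forces x5=F; simplify:
  satisfied 1 clause(s); 1 remain; assigned so far: [1, 3, 5]
unit clause [4] forces x4=T; simplify:
  satisfied 1 clause(s); 0 remain; assigned so far: [1, 3, 4, 5]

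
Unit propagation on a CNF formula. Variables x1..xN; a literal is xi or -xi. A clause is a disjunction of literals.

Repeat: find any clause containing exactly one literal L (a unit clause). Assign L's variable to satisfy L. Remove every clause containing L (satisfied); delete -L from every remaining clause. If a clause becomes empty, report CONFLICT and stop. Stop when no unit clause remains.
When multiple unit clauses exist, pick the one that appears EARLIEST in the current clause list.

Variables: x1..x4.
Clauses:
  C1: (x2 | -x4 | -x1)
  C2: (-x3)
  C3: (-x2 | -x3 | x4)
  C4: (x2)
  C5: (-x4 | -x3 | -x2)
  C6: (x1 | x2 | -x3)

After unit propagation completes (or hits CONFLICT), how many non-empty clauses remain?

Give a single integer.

Answer: 0

Derivation:
unit clause [-3] forces x3=F; simplify:
  satisfied 4 clause(s); 2 remain; assigned so far: [3]
unit clause [2] forces x2=T; simplify:
  satisfied 2 clause(s); 0 remain; assigned so far: [2, 3]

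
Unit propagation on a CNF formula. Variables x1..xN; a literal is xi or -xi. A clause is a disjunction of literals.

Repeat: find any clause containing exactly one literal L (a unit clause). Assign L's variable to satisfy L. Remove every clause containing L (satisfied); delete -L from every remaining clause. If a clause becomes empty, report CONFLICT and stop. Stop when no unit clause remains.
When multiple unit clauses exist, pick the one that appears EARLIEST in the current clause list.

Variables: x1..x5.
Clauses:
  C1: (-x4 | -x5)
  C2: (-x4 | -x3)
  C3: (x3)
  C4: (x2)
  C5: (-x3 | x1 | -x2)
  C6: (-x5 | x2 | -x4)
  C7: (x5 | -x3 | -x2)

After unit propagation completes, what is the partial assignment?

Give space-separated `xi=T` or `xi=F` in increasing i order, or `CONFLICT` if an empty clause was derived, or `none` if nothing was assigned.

unit clause [3] forces x3=T; simplify:
  drop -3 from [-4, -3] -> [-4]
  drop -3 from [-3, 1, -2] -> [1, -2]
  drop -3 from [5, -3, -2] -> [5, -2]
  satisfied 1 clause(s); 6 remain; assigned so far: [3]
unit clause [-4] forces x4=F; simplify:
  satisfied 3 clause(s); 3 remain; assigned so far: [3, 4]
unit clause [2] forces x2=T; simplify:
  drop -2 from [1, -2] -> [1]
  drop -2 from [5, -2] -> [5]
  satisfied 1 clause(s); 2 remain; assigned so far: [2, 3, 4]
unit clause [1] forces x1=T; simplify:
  satisfied 1 clause(s); 1 remain; assigned so far: [1, 2, 3, 4]
unit clause [5] forces x5=T; simplify:
  satisfied 1 clause(s); 0 remain; assigned so far: [1, 2, 3, 4, 5]

Answer: x1=T x2=T x3=T x4=F x5=T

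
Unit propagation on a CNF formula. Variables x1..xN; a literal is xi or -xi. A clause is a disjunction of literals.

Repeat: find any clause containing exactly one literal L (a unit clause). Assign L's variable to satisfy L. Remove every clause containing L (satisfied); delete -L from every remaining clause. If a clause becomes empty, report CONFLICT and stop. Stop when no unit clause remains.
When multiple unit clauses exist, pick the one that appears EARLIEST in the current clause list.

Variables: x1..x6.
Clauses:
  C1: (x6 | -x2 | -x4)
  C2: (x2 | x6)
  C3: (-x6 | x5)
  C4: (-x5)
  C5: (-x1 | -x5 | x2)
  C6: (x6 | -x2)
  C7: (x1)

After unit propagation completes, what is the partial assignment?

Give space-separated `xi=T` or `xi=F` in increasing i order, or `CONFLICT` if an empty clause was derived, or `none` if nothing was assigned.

Answer: CONFLICT

Derivation:
unit clause [-5] forces x5=F; simplify:
  drop 5 from [-6, 5] -> [-6]
  satisfied 2 clause(s); 5 remain; assigned so far: [5]
unit clause [-6] forces x6=F; simplify:
  drop 6 from [6, -2, -4] -> [-2, -4]
  drop 6 from [2, 6] -> [2]
  drop 6 from [6, -2] -> [-2]
  satisfied 1 clause(s); 4 remain; assigned so far: [5, 6]
unit clause [2] forces x2=T; simplify:
  drop -2 from [-2, -4] -> [-4]
  drop -2 from [-2] -> [] (empty!)
  satisfied 1 clause(s); 3 remain; assigned so far: [2, 5, 6]
CONFLICT (empty clause)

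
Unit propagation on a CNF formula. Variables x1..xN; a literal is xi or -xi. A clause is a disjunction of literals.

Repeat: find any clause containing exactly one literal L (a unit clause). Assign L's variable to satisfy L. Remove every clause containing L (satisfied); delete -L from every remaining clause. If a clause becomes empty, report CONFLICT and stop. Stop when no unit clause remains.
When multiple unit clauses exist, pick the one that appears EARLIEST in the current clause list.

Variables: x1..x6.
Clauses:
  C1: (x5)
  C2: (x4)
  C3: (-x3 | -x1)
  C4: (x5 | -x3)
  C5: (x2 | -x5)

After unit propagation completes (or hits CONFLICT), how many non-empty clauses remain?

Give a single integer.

unit clause [5] forces x5=T; simplify:
  drop -5 from [2, -5] -> [2]
  satisfied 2 clause(s); 3 remain; assigned so far: [5]
unit clause [4] forces x4=T; simplify:
  satisfied 1 clause(s); 2 remain; assigned so far: [4, 5]
unit clause [2] forces x2=T; simplify:
  satisfied 1 clause(s); 1 remain; assigned so far: [2, 4, 5]

Answer: 1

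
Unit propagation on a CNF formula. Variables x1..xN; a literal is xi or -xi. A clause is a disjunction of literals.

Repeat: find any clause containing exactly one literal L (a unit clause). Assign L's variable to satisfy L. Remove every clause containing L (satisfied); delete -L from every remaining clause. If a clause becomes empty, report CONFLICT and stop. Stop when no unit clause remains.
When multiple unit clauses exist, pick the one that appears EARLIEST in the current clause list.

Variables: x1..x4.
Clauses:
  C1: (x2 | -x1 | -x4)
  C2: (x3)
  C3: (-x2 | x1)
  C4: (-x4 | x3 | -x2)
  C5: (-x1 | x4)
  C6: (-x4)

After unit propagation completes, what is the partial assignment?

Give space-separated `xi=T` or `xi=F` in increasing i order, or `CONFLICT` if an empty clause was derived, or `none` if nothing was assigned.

unit clause [3] forces x3=T; simplify:
  satisfied 2 clause(s); 4 remain; assigned so far: [3]
unit clause [-4] forces x4=F; simplify:
  drop 4 from [-1, 4] -> [-1]
  satisfied 2 clause(s); 2 remain; assigned so far: [3, 4]
unit clause [-1] forces x1=F; simplify:
  drop 1 from [-2, 1] -> [-2]
  satisfied 1 clause(s); 1 remain; assigned so far: [1, 3, 4]
unit clause [-2] forces x2=F; simplify:
  satisfied 1 clause(s); 0 remain; assigned so far: [1, 2, 3, 4]

Answer: x1=F x2=F x3=T x4=F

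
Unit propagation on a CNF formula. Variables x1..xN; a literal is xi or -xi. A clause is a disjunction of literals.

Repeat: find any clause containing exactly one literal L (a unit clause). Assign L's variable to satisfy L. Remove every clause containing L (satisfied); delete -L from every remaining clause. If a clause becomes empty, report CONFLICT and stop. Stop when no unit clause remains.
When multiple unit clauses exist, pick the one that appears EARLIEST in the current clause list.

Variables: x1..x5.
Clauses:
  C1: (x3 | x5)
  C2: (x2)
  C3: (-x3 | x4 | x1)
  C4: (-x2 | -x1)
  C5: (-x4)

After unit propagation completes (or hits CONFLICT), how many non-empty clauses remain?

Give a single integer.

unit clause [2] forces x2=T; simplify:
  drop -2 from [-2, -1] -> [-1]
  satisfied 1 clause(s); 4 remain; assigned so far: [2]
unit clause [-1] forces x1=F; simplify:
  drop 1 from [-3, 4, 1] -> [-3, 4]
  satisfied 1 clause(s); 3 remain; assigned so far: [1, 2]
unit clause [-4] forces x4=F; simplify:
  drop 4 from [-3, 4] -> [-3]
  satisfied 1 clause(s); 2 remain; assigned so far: [1, 2, 4]
unit clause [-3] forces x3=F; simplify:
  drop 3 from [3, 5] -> [5]
  satisfied 1 clause(s); 1 remain; assigned so far: [1, 2, 3, 4]
unit clause [5] forces x5=T; simplify:
  satisfied 1 clause(s); 0 remain; assigned so far: [1, 2, 3, 4, 5]

Answer: 0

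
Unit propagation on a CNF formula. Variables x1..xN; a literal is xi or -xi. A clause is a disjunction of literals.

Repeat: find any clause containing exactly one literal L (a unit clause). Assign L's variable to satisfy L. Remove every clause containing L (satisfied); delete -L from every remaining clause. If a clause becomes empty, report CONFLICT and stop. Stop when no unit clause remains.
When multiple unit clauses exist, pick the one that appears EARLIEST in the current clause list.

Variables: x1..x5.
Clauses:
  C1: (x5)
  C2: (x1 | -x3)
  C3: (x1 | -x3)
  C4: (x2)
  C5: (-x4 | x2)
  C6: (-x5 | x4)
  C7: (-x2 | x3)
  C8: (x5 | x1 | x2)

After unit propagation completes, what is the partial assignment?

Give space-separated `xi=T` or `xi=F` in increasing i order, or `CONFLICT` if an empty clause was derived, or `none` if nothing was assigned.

Answer: x1=T x2=T x3=T x4=T x5=T

Derivation:
unit clause [5] forces x5=T; simplify:
  drop -5 from [-5, 4] -> [4]
  satisfied 2 clause(s); 6 remain; assigned so far: [5]
unit clause [2] forces x2=T; simplify:
  drop -2 from [-2, 3] -> [3]
  satisfied 2 clause(s); 4 remain; assigned so far: [2, 5]
unit clause [4] forces x4=T; simplify:
  satisfied 1 clause(s); 3 remain; assigned so far: [2, 4, 5]
unit clause [3] forces x3=T; simplify:
  drop -3 from [1, -3] -> [1]
  drop -3 from [1, -3] -> [1]
  satisfied 1 clause(s); 2 remain; assigned so far: [2, 3, 4, 5]
unit clause [1] forces x1=T; simplify:
  satisfied 2 clause(s); 0 remain; assigned so far: [1, 2, 3, 4, 5]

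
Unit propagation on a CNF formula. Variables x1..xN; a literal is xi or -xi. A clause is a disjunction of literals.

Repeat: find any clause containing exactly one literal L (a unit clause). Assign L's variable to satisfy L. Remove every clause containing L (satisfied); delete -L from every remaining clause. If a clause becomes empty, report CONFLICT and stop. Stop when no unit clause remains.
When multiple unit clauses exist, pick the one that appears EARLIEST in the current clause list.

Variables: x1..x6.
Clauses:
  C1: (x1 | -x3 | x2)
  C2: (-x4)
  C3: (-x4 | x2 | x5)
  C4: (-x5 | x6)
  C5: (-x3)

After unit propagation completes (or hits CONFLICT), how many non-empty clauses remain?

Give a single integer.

unit clause [-4] forces x4=F; simplify:
  satisfied 2 clause(s); 3 remain; assigned so far: [4]
unit clause [-3] forces x3=F; simplify:
  satisfied 2 clause(s); 1 remain; assigned so far: [3, 4]

Answer: 1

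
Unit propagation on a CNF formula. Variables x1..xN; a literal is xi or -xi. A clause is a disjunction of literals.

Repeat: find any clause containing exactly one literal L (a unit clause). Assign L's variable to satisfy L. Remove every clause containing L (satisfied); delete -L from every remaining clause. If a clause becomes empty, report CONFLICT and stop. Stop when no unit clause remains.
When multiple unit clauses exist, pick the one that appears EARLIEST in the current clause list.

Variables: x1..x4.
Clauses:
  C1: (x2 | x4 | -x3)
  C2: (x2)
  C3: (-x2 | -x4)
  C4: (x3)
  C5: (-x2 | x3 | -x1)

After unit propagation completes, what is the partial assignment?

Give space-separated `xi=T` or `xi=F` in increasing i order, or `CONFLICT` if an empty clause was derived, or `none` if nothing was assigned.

unit clause [2] forces x2=T; simplify:
  drop -2 from [-2, -4] -> [-4]
  drop -2 from [-2, 3, -1] -> [3, -1]
  satisfied 2 clause(s); 3 remain; assigned so far: [2]
unit clause [-4] forces x4=F; simplify:
  satisfied 1 clause(s); 2 remain; assigned so far: [2, 4]
unit clause [3] forces x3=T; simplify:
  satisfied 2 clause(s); 0 remain; assigned so far: [2, 3, 4]

Answer: x2=T x3=T x4=F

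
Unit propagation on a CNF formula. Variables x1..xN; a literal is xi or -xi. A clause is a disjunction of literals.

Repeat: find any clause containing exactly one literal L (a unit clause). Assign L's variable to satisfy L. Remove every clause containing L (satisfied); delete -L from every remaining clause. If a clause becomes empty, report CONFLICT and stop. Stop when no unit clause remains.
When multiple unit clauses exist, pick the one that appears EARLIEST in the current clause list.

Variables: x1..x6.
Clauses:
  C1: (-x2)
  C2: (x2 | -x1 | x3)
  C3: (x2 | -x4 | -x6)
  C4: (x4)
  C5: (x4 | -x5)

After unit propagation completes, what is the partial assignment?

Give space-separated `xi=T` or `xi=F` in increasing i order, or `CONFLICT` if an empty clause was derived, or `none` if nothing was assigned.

unit clause [-2] forces x2=F; simplify:
  drop 2 from [2, -1, 3] -> [-1, 3]
  drop 2 from [2, -4, -6] -> [-4, -6]
  satisfied 1 clause(s); 4 remain; assigned so far: [2]
unit clause [4] forces x4=T; simplify:
  drop -4 from [-4, -6] -> [-6]
  satisfied 2 clause(s); 2 remain; assigned so far: [2, 4]
unit clause [-6] forces x6=F; simplify:
  satisfied 1 clause(s); 1 remain; assigned so far: [2, 4, 6]

Answer: x2=F x4=T x6=F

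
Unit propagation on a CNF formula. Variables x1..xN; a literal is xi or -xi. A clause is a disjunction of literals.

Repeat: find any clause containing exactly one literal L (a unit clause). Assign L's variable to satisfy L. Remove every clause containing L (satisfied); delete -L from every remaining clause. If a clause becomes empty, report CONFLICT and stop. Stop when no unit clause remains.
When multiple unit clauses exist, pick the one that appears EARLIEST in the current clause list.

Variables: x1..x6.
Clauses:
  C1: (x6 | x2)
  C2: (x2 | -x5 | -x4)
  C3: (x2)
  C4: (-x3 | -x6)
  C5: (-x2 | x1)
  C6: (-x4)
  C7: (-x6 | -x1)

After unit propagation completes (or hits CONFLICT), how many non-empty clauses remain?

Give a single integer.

unit clause [2] forces x2=T; simplify:
  drop -2 from [-2, 1] -> [1]
  satisfied 3 clause(s); 4 remain; assigned so far: [2]
unit clause [1] forces x1=T; simplify:
  drop -1 from [-6, -1] -> [-6]
  satisfied 1 clause(s); 3 remain; assigned so far: [1, 2]
unit clause [-4] forces x4=F; simplify:
  satisfied 1 clause(s); 2 remain; assigned so far: [1, 2, 4]
unit clause [-6] forces x6=F; simplify:
  satisfied 2 clause(s); 0 remain; assigned so far: [1, 2, 4, 6]

Answer: 0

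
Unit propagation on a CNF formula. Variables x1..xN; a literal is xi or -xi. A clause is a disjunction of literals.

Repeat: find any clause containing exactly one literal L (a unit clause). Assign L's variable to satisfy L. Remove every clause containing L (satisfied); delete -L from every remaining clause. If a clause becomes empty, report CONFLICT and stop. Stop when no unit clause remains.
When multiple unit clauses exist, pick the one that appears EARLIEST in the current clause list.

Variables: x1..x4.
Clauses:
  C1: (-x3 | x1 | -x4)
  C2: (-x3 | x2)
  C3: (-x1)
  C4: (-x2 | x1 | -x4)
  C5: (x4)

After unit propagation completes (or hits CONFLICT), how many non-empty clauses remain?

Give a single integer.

unit clause [-1] forces x1=F; simplify:
  drop 1 from [-3, 1, -4] -> [-3, -4]
  drop 1 from [-2, 1, -4] -> [-2, -4]
  satisfied 1 clause(s); 4 remain; assigned so far: [1]
unit clause [4] forces x4=T; simplify:
  drop -4 from [-3, -4] -> [-3]
  drop -4 from [-2, -4] -> [-2]
  satisfied 1 clause(s); 3 remain; assigned so far: [1, 4]
unit clause [-3] forces x3=F; simplify:
  satisfied 2 clause(s); 1 remain; assigned so far: [1, 3, 4]
unit clause [-2] forces x2=F; simplify:
  satisfied 1 clause(s); 0 remain; assigned so far: [1, 2, 3, 4]

Answer: 0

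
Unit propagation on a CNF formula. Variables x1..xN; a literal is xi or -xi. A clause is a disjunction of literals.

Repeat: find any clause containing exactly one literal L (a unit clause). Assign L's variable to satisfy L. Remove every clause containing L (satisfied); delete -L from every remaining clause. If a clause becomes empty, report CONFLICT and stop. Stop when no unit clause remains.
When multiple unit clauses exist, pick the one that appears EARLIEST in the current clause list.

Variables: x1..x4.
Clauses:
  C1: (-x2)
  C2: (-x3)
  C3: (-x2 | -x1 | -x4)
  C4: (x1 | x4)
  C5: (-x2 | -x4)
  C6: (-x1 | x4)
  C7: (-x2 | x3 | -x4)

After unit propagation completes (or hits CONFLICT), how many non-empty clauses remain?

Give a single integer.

unit clause [-2] forces x2=F; simplify:
  satisfied 4 clause(s); 3 remain; assigned so far: [2]
unit clause [-3] forces x3=F; simplify:
  satisfied 1 clause(s); 2 remain; assigned so far: [2, 3]

Answer: 2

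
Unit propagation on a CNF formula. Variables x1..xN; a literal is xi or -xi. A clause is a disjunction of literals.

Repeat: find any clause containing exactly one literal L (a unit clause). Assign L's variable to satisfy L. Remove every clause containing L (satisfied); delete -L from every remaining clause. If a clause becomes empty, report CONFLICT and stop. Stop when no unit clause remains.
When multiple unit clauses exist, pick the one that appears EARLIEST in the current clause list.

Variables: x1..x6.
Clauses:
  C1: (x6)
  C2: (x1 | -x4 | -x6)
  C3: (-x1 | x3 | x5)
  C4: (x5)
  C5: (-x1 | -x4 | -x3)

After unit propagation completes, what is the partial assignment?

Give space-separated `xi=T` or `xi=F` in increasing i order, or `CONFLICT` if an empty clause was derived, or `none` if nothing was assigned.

Answer: x5=T x6=T

Derivation:
unit clause [6] forces x6=T; simplify:
  drop -6 from [1, -4, -6] -> [1, -4]
  satisfied 1 clause(s); 4 remain; assigned so far: [6]
unit clause [5] forces x5=T; simplify:
  satisfied 2 clause(s); 2 remain; assigned so far: [5, 6]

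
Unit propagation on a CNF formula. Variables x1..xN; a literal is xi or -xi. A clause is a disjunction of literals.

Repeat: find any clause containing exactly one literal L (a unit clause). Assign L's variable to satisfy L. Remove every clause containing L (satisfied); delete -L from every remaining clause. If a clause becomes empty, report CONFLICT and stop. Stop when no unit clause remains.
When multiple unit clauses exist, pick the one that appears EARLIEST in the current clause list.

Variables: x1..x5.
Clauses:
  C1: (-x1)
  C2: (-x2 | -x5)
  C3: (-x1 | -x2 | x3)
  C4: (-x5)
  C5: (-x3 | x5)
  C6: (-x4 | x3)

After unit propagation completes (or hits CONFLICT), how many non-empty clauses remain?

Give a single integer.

Answer: 0

Derivation:
unit clause [-1] forces x1=F; simplify:
  satisfied 2 clause(s); 4 remain; assigned so far: [1]
unit clause [-5] forces x5=F; simplify:
  drop 5 from [-3, 5] -> [-3]
  satisfied 2 clause(s); 2 remain; assigned so far: [1, 5]
unit clause [-3] forces x3=F; simplify:
  drop 3 from [-4, 3] -> [-4]
  satisfied 1 clause(s); 1 remain; assigned so far: [1, 3, 5]
unit clause [-4] forces x4=F; simplify:
  satisfied 1 clause(s); 0 remain; assigned so far: [1, 3, 4, 5]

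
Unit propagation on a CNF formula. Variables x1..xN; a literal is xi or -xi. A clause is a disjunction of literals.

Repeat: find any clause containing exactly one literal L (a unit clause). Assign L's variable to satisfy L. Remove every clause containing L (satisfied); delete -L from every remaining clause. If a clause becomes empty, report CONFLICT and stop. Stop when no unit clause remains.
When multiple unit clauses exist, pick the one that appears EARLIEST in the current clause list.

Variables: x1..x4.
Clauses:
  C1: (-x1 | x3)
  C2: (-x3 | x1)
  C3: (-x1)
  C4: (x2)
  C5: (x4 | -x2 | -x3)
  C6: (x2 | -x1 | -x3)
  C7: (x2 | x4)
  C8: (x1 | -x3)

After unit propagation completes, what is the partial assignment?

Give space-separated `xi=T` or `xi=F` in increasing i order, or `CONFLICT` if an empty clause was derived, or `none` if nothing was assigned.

unit clause [-1] forces x1=F; simplify:
  drop 1 from [-3, 1] -> [-3]
  drop 1 from [1, -3] -> [-3]
  satisfied 3 clause(s); 5 remain; assigned so far: [1]
unit clause [-3] forces x3=F; simplify:
  satisfied 3 clause(s); 2 remain; assigned so far: [1, 3]
unit clause [2] forces x2=T; simplify:
  satisfied 2 clause(s); 0 remain; assigned so far: [1, 2, 3]

Answer: x1=F x2=T x3=F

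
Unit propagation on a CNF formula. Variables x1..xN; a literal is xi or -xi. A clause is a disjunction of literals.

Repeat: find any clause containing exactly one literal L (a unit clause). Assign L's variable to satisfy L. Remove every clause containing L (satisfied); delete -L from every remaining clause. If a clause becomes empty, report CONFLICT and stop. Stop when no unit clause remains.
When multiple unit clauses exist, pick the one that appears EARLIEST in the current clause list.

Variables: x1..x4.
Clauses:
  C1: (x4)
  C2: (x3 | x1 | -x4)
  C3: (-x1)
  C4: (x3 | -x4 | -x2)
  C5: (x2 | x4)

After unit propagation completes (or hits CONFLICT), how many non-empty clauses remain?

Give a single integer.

Answer: 0

Derivation:
unit clause [4] forces x4=T; simplify:
  drop -4 from [3, 1, -4] -> [3, 1]
  drop -4 from [3, -4, -2] -> [3, -2]
  satisfied 2 clause(s); 3 remain; assigned so far: [4]
unit clause [-1] forces x1=F; simplify:
  drop 1 from [3, 1] -> [3]
  satisfied 1 clause(s); 2 remain; assigned so far: [1, 4]
unit clause [3] forces x3=T; simplify:
  satisfied 2 clause(s); 0 remain; assigned so far: [1, 3, 4]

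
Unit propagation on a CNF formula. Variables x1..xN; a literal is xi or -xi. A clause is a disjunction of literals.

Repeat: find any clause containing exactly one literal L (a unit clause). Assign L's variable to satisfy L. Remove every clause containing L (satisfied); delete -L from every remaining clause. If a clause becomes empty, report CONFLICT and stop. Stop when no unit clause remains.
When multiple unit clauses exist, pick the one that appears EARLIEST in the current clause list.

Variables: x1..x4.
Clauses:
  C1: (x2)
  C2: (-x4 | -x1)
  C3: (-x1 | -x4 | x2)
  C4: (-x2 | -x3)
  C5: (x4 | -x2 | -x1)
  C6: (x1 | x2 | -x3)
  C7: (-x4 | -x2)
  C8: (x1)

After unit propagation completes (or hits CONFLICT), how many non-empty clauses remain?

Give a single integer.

Answer: 0

Derivation:
unit clause [2] forces x2=T; simplify:
  drop -2 from [-2, -3] -> [-3]
  drop -2 from [4, -2, -1] -> [4, -1]
  drop -2 from [-4, -2] -> [-4]
  satisfied 3 clause(s); 5 remain; assigned so far: [2]
unit clause [-3] forces x3=F; simplify:
  satisfied 1 clause(s); 4 remain; assigned so far: [2, 3]
unit clause [-4] forces x4=F; simplify:
  drop 4 from [4, -1] -> [-1]
  satisfied 2 clause(s); 2 remain; assigned so far: [2, 3, 4]
unit clause [-1] forces x1=F; simplify:
  drop 1 from [1] -> [] (empty!)
  satisfied 1 clause(s); 1 remain; assigned so far: [1, 2, 3, 4]
CONFLICT (empty clause)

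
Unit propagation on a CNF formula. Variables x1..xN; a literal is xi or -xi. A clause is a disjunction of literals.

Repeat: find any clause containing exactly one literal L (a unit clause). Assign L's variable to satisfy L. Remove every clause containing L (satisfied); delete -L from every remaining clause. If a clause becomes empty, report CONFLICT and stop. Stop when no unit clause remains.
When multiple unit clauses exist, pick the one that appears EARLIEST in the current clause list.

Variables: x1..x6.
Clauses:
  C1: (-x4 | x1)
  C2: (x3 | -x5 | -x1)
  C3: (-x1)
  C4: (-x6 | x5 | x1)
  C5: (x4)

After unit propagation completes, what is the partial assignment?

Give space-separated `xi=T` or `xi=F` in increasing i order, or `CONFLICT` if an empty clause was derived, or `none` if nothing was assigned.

Answer: CONFLICT

Derivation:
unit clause [-1] forces x1=F; simplify:
  drop 1 from [-4, 1] -> [-4]
  drop 1 from [-6, 5, 1] -> [-6, 5]
  satisfied 2 clause(s); 3 remain; assigned so far: [1]
unit clause [-4] forces x4=F; simplify:
  drop 4 from [4] -> [] (empty!)
  satisfied 1 clause(s); 2 remain; assigned so far: [1, 4]
CONFLICT (empty clause)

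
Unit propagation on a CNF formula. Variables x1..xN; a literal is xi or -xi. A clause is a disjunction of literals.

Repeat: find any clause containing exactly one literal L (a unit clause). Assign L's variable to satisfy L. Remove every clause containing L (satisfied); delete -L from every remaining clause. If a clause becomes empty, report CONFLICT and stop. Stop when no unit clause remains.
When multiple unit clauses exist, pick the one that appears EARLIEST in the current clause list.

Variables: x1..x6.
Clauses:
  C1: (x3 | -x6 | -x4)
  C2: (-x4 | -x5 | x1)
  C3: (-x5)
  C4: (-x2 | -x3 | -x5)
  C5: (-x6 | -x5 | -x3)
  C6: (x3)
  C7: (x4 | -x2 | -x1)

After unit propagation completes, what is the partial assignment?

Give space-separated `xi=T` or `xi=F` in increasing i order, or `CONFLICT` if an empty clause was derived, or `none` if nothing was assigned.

unit clause [-5] forces x5=F; simplify:
  satisfied 4 clause(s); 3 remain; assigned so far: [5]
unit clause [3] forces x3=T; simplify:
  satisfied 2 clause(s); 1 remain; assigned so far: [3, 5]

Answer: x3=T x5=F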